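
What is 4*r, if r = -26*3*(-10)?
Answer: 3120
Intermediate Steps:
r = 780 (r = -78*(-10) = 780)
4*r = 4*780 = 3120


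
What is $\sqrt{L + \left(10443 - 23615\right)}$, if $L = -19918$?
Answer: $i \sqrt{33090} \approx 181.91 i$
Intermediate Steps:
$\sqrt{L + \left(10443 - 23615\right)} = \sqrt{-19918 + \left(10443 - 23615\right)} = \sqrt{-19918 - 13172} = \sqrt{-33090} = i \sqrt{33090}$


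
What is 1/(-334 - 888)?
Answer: -1/1222 ≈ -0.00081833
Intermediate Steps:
1/(-334 - 888) = 1/(-1222) = -1/1222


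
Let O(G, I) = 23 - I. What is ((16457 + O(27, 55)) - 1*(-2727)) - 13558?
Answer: 5594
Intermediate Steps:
((16457 + O(27, 55)) - 1*(-2727)) - 13558 = ((16457 + (23 - 1*55)) - 1*(-2727)) - 13558 = ((16457 + (23 - 55)) + 2727) - 13558 = ((16457 - 32) + 2727) - 13558 = (16425 + 2727) - 13558 = 19152 - 13558 = 5594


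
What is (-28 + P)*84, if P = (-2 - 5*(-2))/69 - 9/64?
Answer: -866299/368 ≈ -2354.1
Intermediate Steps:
P = -109/4416 (P = (-2 + 10)*(1/69) - 9*1/64 = 8*(1/69) - 9/64 = 8/69 - 9/64 = -109/4416 ≈ -0.024683)
(-28 + P)*84 = (-28 - 109/4416)*84 = -123757/4416*84 = -866299/368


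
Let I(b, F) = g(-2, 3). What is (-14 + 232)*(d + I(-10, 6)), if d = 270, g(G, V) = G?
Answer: 58424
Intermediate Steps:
I(b, F) = -2
(-14 + 232)*(d + I(-10, 6)) = (-14 + 232)*(270 - 2) = 218*268 = 58424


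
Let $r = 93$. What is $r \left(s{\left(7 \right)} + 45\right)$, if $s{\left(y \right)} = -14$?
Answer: $2883$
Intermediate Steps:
$r \left(s{\left(7 \right)} + 45\right) = 93 \left(-14 + 45\right) = 93 \cdot 31 = 2883$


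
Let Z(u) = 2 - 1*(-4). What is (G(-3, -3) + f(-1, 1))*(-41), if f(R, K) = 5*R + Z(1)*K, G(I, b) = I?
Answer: 82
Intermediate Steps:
Z(u) = 6 (Z(u) = 2 + 4 = 6)
f(R, K) = 5*R + 6*K
(G(-3, -3) + f(-1, 1))*(-41) = (-3 + (5*(-1) + 6*1))*(-41) = (-3 + (-5 + 6))*(-41) = (-3 + 1)*(-41) = -2*(-41) = 82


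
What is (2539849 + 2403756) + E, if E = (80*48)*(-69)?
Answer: 4678645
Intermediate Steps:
E = -264960 (E = 3840*(-69) = -264960)
(2539849 + 2403756) + E = (2539849 + 2403756) - 264960 = 4943605 - 264960 = 4678645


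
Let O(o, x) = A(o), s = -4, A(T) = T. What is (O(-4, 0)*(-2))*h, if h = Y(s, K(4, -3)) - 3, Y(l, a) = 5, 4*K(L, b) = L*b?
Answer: 16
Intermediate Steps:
K(L, b) = L*b/4 (K(L, b) = (L*b)/4 = L*b/4)
O(o, x) = o
h = 2 (h = 5 - 3 = 2)
(O(-4, 0)*(-2))*h = -4*(-2)*2 = 8*2 = 16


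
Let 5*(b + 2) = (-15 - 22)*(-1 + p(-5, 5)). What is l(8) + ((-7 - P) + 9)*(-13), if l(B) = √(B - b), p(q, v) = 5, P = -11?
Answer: -169 + 3*√110/5 ≈ -162.71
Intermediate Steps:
b = -158/5 (b = -2 + ((-15 - 22)*(-1 + 5))/5 = -2 + (-37*4)/5 = -2 + (⅕)*(-148) = -2 - 148/5 = -158/5 ≈ -31.600)
l(B) = √(158/5 + B) (l(B) = √(B - 1*(-158/5)) = √(B + 158/5) = √(158/5 + B))
l(8) + ((-7 - P) + 9)*(-13) = √(790 + 25*8)/5 + ((-7 - 1*(-11)) + 9)*(-13) = √(790 + 200)/5 + ((-7 + 11) + 9)*(-13) = √990/5 + (4 + 9)*(-13) = (3*√110)/5 + 13*(-13) = 3*√110/5 - 169 = -169 + 3*√110/5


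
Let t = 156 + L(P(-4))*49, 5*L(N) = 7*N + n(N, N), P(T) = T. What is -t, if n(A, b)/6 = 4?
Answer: -584/5 ≈ -116.80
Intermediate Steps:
n(A, b) = 24 (n(A, b) = 6*4 = 24)
L(N) = 24/5 + 7*N/5 (L(N) = (7*N + 24)/5 = (24 + 7*N)/5 = 24/5 + 7*N/5)
t = 584/5 (t = 156 + (24/5 + (7/5)*(-4))*49 = 156 + (24/5 - 28/5)*49 = 156 - 4/5*49 = 156 - 196/5 = 584/5 ≈ 116.80)
-t = -1*584/5 = -584/5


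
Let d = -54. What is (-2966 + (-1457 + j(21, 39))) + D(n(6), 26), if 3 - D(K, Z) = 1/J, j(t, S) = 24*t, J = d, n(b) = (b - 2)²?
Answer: -211463/54 ≈ -3916.0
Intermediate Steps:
n(b) = (-2 + b)²
J = -54
D(K, Z) = 163/54 (D(K, Z) = 3 - 1/(-54) = 3 - 1*(-1/54) = 3 + 1/54 = 163/54)
(-2966 + (-1457 + j(21, 39))) + D(n(6), 26) = (-2966 + (-1457 + 24*21)) + 163/54 = (-2966 + (-1457 + 504)) + 163/54 = (-2966 - 953) + 163/54 = -3919 + 163/54 = -211463/54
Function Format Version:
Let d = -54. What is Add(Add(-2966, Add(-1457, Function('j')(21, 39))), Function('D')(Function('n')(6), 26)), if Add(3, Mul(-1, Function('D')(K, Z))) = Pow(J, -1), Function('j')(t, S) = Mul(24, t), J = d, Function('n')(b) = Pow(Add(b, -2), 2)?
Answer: Rational(-211463, 54) ≈ -3916.0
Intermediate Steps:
Function('n')(b) = Pow(Add(-2, b), 2)
J = -54
Function('D')(K, Z) = Rational(163, 54) (Function('D')(K, Z) = Add(3, Mul(-1, Pow(-54, -1))) = Add(3, Mul(-1, Rational(-1, 54))) = Add(3, Rational(1, 54)) = Rational(163, 54))
Add(Add(-2966, Add(-1457, Function('j')(21, 39))), Function('D')(Function('n')(6), 26)) = Add(Add(-2966, Add(-1457, Mul(24, 21))), Rational(163, 54)) = Add(Add(-2966, Add(-1457, 504)), Rational(163, 54)) = Add(Add(-2966, -953), Rational(163, 54)) = Add(-3919, Rational(163, 54)) = Rational(-211463, 54)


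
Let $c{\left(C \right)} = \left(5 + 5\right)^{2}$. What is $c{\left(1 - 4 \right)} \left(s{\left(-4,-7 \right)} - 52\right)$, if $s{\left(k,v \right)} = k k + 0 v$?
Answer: $-3600$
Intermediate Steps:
$s{\left(k,v \right)} = k^{2}$ ($s{\left(k,v \right)} = k^{2} + 0 = k^{2}$)
$c{\left(C \right)} = 100$ ($c{\left(C \right)} = 10^{2} = 100$)
$c{\left(1 - 4 \right)} \left(s{\left(-4,-7 \right)} - 52\right) = 100 \left(\left(-4\right)^{2} - 52\right) = 100 \left(16 - 52\right) = 100 \left(-36\right) = -3600$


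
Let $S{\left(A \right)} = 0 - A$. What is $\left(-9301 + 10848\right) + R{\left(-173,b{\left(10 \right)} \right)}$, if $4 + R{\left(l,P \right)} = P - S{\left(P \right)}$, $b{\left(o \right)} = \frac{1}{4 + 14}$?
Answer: $\frac{13888}{9} \approx 1543.1$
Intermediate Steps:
$b{\left(o \right)} = \frac{1}{18}$
$S{\left(A \right)} = - A$
$R{\left(l,P \right)} = -4 + 2 P$ ($R{\left(l,P \right)} = -4 + \left(P - - P\right) = -4 + \left(P + P\right) = -4 + 2 P$)
$\left(-9301 + 10848\right) + R{\left(-173,b{\left(10 \right)} \right)} = \left(-9301 + 10848\right) + \left(-4 + 2 \cdot \frac{1}{18}\right) = 1547 + \left(-4 + \frac{1}{9}\right) = 1547 - \frac{35}{9} = \frac{13888}{9}$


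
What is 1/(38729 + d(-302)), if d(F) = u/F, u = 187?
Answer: 302/11695971 ≈ 2.5821e-5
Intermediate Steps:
d(F) = 187/F
1/(38729 + d(-302)) = 1/(38729 + 187/(-302)) = 1/(38729 + 187*(-1/302)) = 1/(38729 - 187/302) = 1/(11695971/302) = 302/11695971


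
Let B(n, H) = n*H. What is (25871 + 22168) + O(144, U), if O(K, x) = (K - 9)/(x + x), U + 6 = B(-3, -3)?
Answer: 96123/2 ≈ 48062.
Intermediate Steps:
B(n, H) = H*n
U = 3 (U = -6 - 3*(-3) = -6 + 9 = 3)
O(K, x) = (-9 + K)/(2*x) (O(K, x) = (-9 + K)/((2*x)) = (-9 + K)*(1/(2*x)) = (-9 + K)/(2*x))
(25871 + 22168) + O(144, U) = (25871 + 22168) + (1/2)*(-9 + 144)/3 = 48039 + (1/2)*(1/3)*135 = 48039 + 45/2 = 96123/2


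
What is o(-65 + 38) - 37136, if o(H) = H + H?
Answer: -37190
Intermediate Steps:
o(H) = 2*H
o(-65 + 38) - 37136 = 2*(-65 + 38) - 37136 = 2*(-27) - 37136 = -54 - 37136 = -37190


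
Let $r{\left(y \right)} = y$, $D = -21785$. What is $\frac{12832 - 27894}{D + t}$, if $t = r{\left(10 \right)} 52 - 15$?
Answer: $\frac{7531}{10640} \approx 0.7078$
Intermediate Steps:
$t = 505$ ($t = 10 \cdot 52 - 15 = 520 - 15 = 505$)
$\frac{12832 - 27894}{D + t} = \frac{12832 - 27894}{-21785 + 505} = - \frac{15062}{-21280} = \left(-15062\right) \left(- \frac{1}{21280}\right) = \frac{7531}{10640}$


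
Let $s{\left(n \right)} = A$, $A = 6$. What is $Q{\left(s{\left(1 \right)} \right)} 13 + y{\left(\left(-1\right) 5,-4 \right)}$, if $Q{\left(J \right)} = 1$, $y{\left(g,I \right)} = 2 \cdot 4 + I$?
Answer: $17$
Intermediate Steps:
$y{\left(g,I \right)} = 8 + I$
$s{\left(n \right)} = 6$
$Q{\left(s{\left(1 \right)} \right)} 13 + y{\left(\left(-1\right) 5,-4 \right)} = 1 \cdot 13 + \left(8 - 4\right) = 13 + 4 = 17$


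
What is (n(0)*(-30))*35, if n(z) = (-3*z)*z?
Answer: 0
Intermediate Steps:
n(z) = -3*z²
(n(0)*(-30))*35 = (-3*0²*(-30))*35 = (-3*0*(-30))*35 = (0*(-30))*35 = 0*35 = 0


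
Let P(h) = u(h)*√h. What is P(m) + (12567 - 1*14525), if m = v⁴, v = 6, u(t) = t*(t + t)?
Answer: 120930394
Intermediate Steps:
u(t) = 2*t² (u(t) = t*(2*t) = 2*t²)
m = 1296 (m = 6⁴ = 1296)
P(h) = 2*h^(5/2) (P(h) = (2*h²)*√h = 2*h^(5/2))
P(m) + (12567 - 1*14525) = 2*1296^(5/2) + (12567 - 1*14525) = 2*60466176 + (12567 - 14525) = 120932352 - 1958 = 120930394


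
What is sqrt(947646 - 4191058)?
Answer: 2*I*sqrt(810853) ≈ 1800.9*I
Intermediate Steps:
sqrt(947646 - 4191058) = sqrt(-3243412) = 2*I*sqrt(810853)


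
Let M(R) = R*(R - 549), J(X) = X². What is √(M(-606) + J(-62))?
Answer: √703774 ≈ 838.91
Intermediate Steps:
M(R) = R*(-549 + R)
√(M(-606) + J(-62)) = √(-606*(-549 - 606) + (-62)²) = √(-606*(-1155) + 3844) = √(699930 + 3844) = √703774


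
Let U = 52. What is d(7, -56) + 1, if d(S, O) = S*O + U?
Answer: -339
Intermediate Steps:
d(S, O) = 52 + O*S (d(S, O) = S*O + 52 = O*S + 52 = 52 + O*S)
d(7, -56) + 1 = (52 - 56*7) + 1 = (52 - 392) + 1 = -340 + 1 = -339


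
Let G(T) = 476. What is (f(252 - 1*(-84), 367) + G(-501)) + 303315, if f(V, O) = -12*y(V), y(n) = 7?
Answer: 303707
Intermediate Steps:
f(V, O) = -84 (f(V, O) = -12*7 = -84)
(f(252 - 1*(-84), 367) + G(-501)) + 303315 = (-84 + 476) + 303315 = 392 + 303315 = 303707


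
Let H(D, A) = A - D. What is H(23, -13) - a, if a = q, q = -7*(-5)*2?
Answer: -106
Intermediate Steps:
q = 70 (q = 35*2 = 70)
a = 70
H(23, -13) - a = (-13 - 1*23) - 1*70 = (-13 - 23) - 70 = -36 - 70 = -106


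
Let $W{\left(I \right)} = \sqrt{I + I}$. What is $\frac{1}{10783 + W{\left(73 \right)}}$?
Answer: $\frac{10783}{116272943} - \frac{\sqrt{146}}{116272943} \approx 9.2635 \cdot 10^{-5}$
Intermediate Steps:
$W{\left(I \right)} = \sqrt{2} \sqrt{I}$ ($W{\left(I \right)} = \sqrt{2 I} = \sqrt{2} \sqrt{I}$)
$\frac{1}{10783 + W{\left(73 \right)}} = \frac{1}{10783 + \sqrt{2} \sqrt{73}} = \frac{1}{10783 + \sqrt{146}}$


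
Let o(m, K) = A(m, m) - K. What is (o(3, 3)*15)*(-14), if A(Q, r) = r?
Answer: 0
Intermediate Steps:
o(m, K) = m - K
(o(3, 3)*15)*(-14) = ((3 - 1*3)*15)*(-14) = ((3 - 3)*15)*(-14) = (0*15)*(-14) = 0*(-14) = 0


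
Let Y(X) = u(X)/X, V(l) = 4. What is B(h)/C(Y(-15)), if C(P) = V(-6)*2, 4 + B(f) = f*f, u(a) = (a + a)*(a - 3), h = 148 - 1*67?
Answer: 6557/8 ≈ 819.63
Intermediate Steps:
h = 81 (h = 148 - 67 = 81)
u(a) = 2*a*(-3 + a) (u(a) = (2*a)*(-3 + a) = 2*a*(-3 + a))
Y(X) = -6 + 2*X (Y(X) = (2*X*(-3 + X))/X = -6 + 2*X)
B(f) = -4 + f**2 (B(f) = -4 + f*f = -4 + f**2)
C(P) = 8 (C(P) = 4*2 = 8)
B(h)/C(Y(-15)) = (-4 + 81**2)/8 = (-4 + 6561)*(1/8) = 6557*(1/8) = 6557/8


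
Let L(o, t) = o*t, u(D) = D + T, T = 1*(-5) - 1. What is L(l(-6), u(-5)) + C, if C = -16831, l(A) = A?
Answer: -16765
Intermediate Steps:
T = -6 (T = -5 - 1 = -6)
u(D) = -6 + D (u(D) = D - 6 = -6 + D)
L(l(-6), u(-5)) + C = -6*(-6 - 5) - 16831 = -6*(-11) - 16831 = 66 - 16831 = -16765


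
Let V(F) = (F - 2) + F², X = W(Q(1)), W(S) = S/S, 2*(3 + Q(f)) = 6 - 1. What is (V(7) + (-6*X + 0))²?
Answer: 2304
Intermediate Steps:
Q(f) = -½ (Q(f) = -3 + (6 - 1)/2 = -3 + (½)*5 = -3 + 5/2 = -½)
W(S) = 1
X = 1
V(F) = -2 + F + F² (V(F) = (-2 + F) + F² = -2 + F + F²)
(V(7) + (-6*X + 0))² = ((-2 + 7 + 7²) + (-6*1 + 0))² = ((-2 + 7 + 49) + (-6 + 0))² = (54 - 6)² = 48² = 2304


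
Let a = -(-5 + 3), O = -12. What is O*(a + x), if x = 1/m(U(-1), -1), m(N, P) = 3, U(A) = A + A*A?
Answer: -28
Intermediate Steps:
U(A) = A + A²
x = ⅓ (x = 1/3 = ⅓ ≈ 0.33333)
a = 2 (a = -1*(-2) = 2)
O*(a + x) = -12*(2 + ⅓) = -12*7/3 = -28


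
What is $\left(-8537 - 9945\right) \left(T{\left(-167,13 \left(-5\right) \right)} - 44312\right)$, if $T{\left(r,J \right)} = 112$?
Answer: $816904400$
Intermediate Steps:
$\left(-8537 - 9945\right) \left(T{\left(-167,13 \left(-5\right) \right)} - 44312\right) = \left(-8537 - 9945\right) \left(112 - 44312\right) = \left(-18482\right) \left(-44200\right) = 816904400$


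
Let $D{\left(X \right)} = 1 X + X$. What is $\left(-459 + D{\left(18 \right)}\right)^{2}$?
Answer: $178929$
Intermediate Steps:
$D{\left(X \right)} = 2 X$ ($D{\left(X \right)} = X + X = 2 X$)
$\left(-459 + D{\left(18 \right)}\right)^{2} = \left(-459 + 2 \cdot 18\right)^{2} = \left(-459 + 36\right)^{2} = \left(-423\right)^{2} = 178929$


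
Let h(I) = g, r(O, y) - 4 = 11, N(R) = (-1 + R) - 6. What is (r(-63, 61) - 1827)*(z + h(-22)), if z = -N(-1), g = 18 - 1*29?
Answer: 5436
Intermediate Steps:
N(R) = -7 + R
r(O, y) = 15 (r(O, y) = 4 + 11 = 15)
g = -11 (g = 18 - 29 = -11)
h(I) = -11
z = 8 (z = -(-7 - 1) = -1*(-8) = 8)
(r(-63, 61) - 1827)*(z + h(-22)) = (15 - 1827)*(8 - 11) = -1812*(-3) = 5436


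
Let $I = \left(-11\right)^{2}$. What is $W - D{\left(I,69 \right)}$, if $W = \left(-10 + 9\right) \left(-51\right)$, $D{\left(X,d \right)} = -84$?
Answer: $135$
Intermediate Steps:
$I = 121$
$W = 51$ ($W = \left(-1\right) \left(-51\right) = 51$)
$W - D{\left(I,69 \right)} = 51 - -84 = 51 + 84 = 135$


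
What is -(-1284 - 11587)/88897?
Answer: 12871/88897 ≈ 0.14479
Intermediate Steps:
-(-1284 - 11587)/88897 = -1*(-12871)*(1/88897) = 12871*(1/88897) = 12871/88897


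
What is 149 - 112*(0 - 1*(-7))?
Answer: -635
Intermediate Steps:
149 - 112*(0 - 1*(-7)) = 149 - 112*(0 + 7) = 149 - 112*7 = 149 - 784 = -635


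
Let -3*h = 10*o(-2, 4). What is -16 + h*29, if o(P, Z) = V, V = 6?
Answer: -596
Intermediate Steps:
o(P, Z) = 6
h = -20 (h = -10*6/3 = -⅓*60 = -20)
-16 + h*29 = -16 - 20*29 = -16 - 580 = -596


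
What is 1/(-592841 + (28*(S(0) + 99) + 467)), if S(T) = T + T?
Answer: -1/589602 ≈ -1.6961e-6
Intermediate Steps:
S(T) = 2*T
1/(-592841 + (28*(S(0) + 99) + 467)) = 1/(-592841 + (28*(2*0 + 99) + 467)) = 1/(-592841 + (28*(0 + 99) + 467)) = 1/(-592841 + (28*99 + 467)) = 1/(-592841 + (2772 + 467)) = 1/(-592841 + 3239) = 1/(-589602) = -1/589602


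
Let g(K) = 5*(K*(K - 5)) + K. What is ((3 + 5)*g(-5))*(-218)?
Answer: -427280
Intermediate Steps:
g(K) = K + 5*K*(-5 + K) (g(K) = 5*(K*(-5 + K)) + K = 5*K*(-5 + K) + K = K + 5*K*(-5 + K))
((3 + 5)*g(-5))*(-218) = ((3 + 5)*(-5*(-24 + 5*(-5))))*(-218) = (8*(-5*(-24 - 25)))*(-218) = (8*(-5*(-49)))*(-218) = (8*245)*(-218) = 1960*(-218) = -427280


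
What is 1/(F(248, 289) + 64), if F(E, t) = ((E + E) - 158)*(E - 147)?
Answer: 1/34202 ≈ 2.9238e-5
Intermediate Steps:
F(E, t) = (-158 + 2*E)*(-147 + E) (F(E, t) = (2*E - 158)*(-147 + E) = (-158 + 2*E)*(-147 + E))
1/(F(248, 289) + 64) = 1/((23226 - 452*248 + 2*248**2) + 64) = 1/((23226 - 112096 + 2*61504) + 64) = 1/((23226 - 112096 + 123008) + 64) = 1/(34138 + 64) = 1/34202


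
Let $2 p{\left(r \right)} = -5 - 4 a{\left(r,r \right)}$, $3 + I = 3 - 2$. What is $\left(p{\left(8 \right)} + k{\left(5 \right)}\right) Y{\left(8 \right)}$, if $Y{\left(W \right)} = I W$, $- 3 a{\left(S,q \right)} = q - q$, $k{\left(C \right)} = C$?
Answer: $-40$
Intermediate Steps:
$I = -2$ ($I = -3 + \left(3 - 2\right) = -3 + 1 = -2$)
$a{\left(S,q \right)} = 0$ ($a{\left(S,q \right)} = - \frac{q - q}{3} = \left(- \frac{1}{3}\right) 0 = 0$)
$Y{\left(W \right)} = - 2 W$
$p{\left(r \right)} = - \frac{5}{2}$ ($p{\left(r \right)} = \frac{-5 - 0}{2} = \frac{-5 + 0}{2} = \frac{1}{2} \left(-5\right) = - \frac{5}{2}$)
$\left(p{\left(8 \right)} + k{\left(5 \right)}\right) Y{\left(8 \right)} = \left(- \frac{5}{2} + 5\right) \left(\left(-2\right) 8\right) = \frac{5}{2} \left(-16\right) = -40$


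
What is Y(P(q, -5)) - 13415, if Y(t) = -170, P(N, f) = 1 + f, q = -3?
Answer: -13585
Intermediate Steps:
Y(P(q, -5)) - 13415 = -170 - 13415 = -13585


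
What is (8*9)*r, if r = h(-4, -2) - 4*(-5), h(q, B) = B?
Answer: 1296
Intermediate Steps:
r = 18 (r = -2 - 4*(-5) = -2 + 20 = 18)
(8*9)*r = (8*9)*18 = 72*18 = 1296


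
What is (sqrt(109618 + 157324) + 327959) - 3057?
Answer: 324902 + sqrt(266942) ≈ 3.2542e+5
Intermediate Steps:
(sqrt(109618 + 157324) + 327959) - 3057 = (sqrt(266942) + 327959) - 3057 = (327959 + sqrt(266942)) - 3057 = 324902 + sqrt(266942)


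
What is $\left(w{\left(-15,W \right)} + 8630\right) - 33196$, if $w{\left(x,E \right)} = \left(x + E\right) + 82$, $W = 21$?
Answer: $-24478$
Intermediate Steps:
$w{\left(x,E \right)} = 82 + E + x$ ($w{\left(x,E \right)} = \left(E + x\right) + 82 = 82 + E + x$)
$\left(w{\left(-15,W \right)} + 8630\right) - 33196 = \left(\left(82 + 21 - 15\right) + 8630\right) - 33196 = \left(88 + 8630\right) - 33196 = 8718 - 33196 = -24478$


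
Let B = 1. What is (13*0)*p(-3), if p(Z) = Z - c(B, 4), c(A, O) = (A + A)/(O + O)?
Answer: 0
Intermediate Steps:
c(A, O) = A/O (c(A, O) = (2*A)/((2*O)) = (2*A)*(1/(2*O)) = A/O)
p(Z) = -¼ + Z (p(Z) = Z - 1/4 = Z - 1*¼ = Z - ¼ = -¼ + Z)
(13*0)*p(-3) = (13*0)*(-¼ - 3) = 0*(-13/4) = 0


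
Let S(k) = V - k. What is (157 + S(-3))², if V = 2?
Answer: 26244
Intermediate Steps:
S(k) = 2 - k
(157 + S(-3))² = (157 + (2 - 1*(-3)))² = (157 + (2 + 3))² = (157 + 5)² = 162² = 26244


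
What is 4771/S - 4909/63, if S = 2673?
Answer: -1424576/18711 ≈ -76.136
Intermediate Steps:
4771/S - 4909/63 = 4771/2673 - 4909/63 = -1424576/18711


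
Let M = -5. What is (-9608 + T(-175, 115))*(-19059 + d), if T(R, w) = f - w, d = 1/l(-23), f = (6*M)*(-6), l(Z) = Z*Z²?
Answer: 2212934419722/12167 ≈ 1.8188e+8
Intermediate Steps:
l(Z) = Z³
f = 180 (f = (6*(-5))*(-6) = -30*(-6) = 180)
d = -1/12167 (d = 1/((-23)³) = 1/(-12167) = -1/12167 ≈ -8.2190e-5)
T(R, w) = 180 - w
(-9608 + T(-175, 115))*(-19059 + d) = (-9608 + (180 - 1*115))*(-19059 - 1/12167) = (-9608 + (180 - 115))*(-231890854/12167) = (-9608 + 65)*(-231890854/12167) = -9543*(-231890854/12167) = 2212934419722/12167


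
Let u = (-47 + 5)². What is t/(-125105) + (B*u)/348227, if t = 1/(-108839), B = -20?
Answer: -480383172843373/4741564377862565 ≈ -0.10131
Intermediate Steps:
t = -1/108839 ≈ -9.1879e-6
u = 1764 (u = (-42)² = 1764)
t/(-125105) + (B*u)/348227 = -1/108839/(-125105) - 20*1764/348227 = -1/108839*(-1/125105) - 35280*1/348227 = 1/13616303095 - 35280/348227 = -480383172843373/4741564377862565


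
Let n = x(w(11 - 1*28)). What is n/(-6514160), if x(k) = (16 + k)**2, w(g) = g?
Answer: -1/6514160 ≈ -1.5351e-7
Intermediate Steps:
n = 1 (n = (16 + (11 - 1*28))**2 = (16 + (11 - 28))**2 = (16 - 17)**2 = (-1)**2 = 1)
n/(-6514160) = 1/(-6514160) = 1*(-1/6514160) = -1/6514160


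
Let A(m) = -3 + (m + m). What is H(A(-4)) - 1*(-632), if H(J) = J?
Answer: 621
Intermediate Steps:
A(m) = -3 + 2*m
H(A(-4)) - 1*(-632) = (-3 + 2*(-4)) - 1*(-632) = (-3 - 8) + 632 = -11 + 632 = 621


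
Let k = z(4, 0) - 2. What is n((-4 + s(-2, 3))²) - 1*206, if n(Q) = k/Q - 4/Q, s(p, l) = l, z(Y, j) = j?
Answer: -212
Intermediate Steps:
k = -2 (k = 0 - 2 = -2)
n(Q) = -6/Q (n(Q) = -2/Q - 4/Q = -6/Q)
n((-4 + s(-2, 3))²) - 1*206 = -6/(-4 + 3)² - 1*206 = -6/((-1)²) - 206 = -6/1 - 206 = -6*1 - 206 = -6 - 206 = -212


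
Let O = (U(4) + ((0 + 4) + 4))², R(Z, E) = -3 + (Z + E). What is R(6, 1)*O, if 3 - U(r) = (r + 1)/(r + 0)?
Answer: 1521/4 ≈ 380.25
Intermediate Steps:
U(r) = 3 - (1 + r)/r (U(r) = 3 - (r + 1)/(r + 0) = 3 - (1 + r)/r)
R(Z, E) = -3 + E + Z (R(Z, E) = -3 + (E + Z) = -3 + E + Z)
O = 1521/16 (O = ((2 - 1/4) + ((0 + 4) + 4))² = ((2 - 1*¼) + (4 + 4))² = ((2 - ¼) + 8)² = (7/4 + 8)² = (39/4)² = 1521/16 ≈ 95.063)
R(6, 1)*O = (-3 + 1 + 6)*(1521/16) = 4*(1521/16) = 1521/4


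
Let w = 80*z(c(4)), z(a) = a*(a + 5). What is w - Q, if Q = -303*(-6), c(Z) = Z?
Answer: 1062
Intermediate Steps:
z(a) = a*(5 + a)
w = 2880 (w = 80*(4*(5 + 4)) = 80*(4*9) = 80*36 = 2880)
Q = 1818
w - Q = 2880 - 1*1818 = 2880 - 1818 = 1062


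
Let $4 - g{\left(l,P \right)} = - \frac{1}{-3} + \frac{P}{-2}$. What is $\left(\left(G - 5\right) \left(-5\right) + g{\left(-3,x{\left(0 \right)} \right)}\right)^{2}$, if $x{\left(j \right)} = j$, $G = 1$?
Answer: $\frac{5041}{9} \approx 560.11$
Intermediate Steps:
$g{\left(l,P \right)} = \frac{11}{3} + \frac{P}{2}$ ($g{\left(l,P \right)} = 4 - \left(- \frac{1}{-3} + \frac{P}{-2}\right) = 4 - \left(\left(-1\right) \left(- \frac{1}{3}\right) + P \left(- \frac{1}{2}\right)\right) = 4 - \left(\frac{1}{3} - \frac{P}{2}\right) = 4 + \left(- \frac{1}{3} + \frac{P}{2}\right) = \frac{11}{3} + \frac{P}{2}$)
$\left(\left(G - 5\right) \left(-5\right) + g{\left(-3,x{\left(0 \right)} \right)}\right)^{2} = \left(\left(1 - 5\right) \left(-5\right) + \left(\frac{11}{3} + \frac{1}{2} \cdot 0\right)\right)^{2} = \left(\left(-4\right) \left(-5\right) + \left(\frac{11}{3} + 0\right)\right)^{2} = \left(20 + \frac{11}{3}\right)^{2} = \left(\frac{71}{3}\right)^{2} = \frac{5041}{9}$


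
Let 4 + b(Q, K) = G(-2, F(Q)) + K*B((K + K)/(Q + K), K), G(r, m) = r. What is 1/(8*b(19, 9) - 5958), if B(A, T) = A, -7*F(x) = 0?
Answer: -7/41718 ≈ -0.00016779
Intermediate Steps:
F(x) = 0 (F(x) = -⅐*0 = 0)
b(Q, K) = -6 + 2*K²/(K + Q) (b(Q, K) = -4 + (-2 + K*((K + K)/(Q + K))) = -4 + (-2 + K*((2*K)/(K + Q))) = -4 + (-2 + K*(2*K/(K + Q))) = -4 + (-2 + 2*K²/(K + Q)) = -6 + 2*K²/(K + Q))
1/(8*b(19, 9) - 5958) = 1/(8*(2*(9² - 3*9 - 3*19)/(9 + 19)) - 5958) = 1/(8*(2*(81 - 27 - 57)/28) - 5958) = 1/(8*(2*(1/28)*(-3)) - 5958) = 1/(8*(-3/14) - 5958) = 1/(-12/7 - 5958) = 1/(-41718/7) = -7/41718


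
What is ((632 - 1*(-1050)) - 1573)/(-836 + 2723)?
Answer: 109/1887 ≈ 0.057764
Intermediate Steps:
((632 - 1*(-1050)) - 1573)/(-836 + 2723) = ((632 + 1050) - 1573)/1887 = (1682 - 1573)*(1/1887) = 109*(1/1887) = 109/1887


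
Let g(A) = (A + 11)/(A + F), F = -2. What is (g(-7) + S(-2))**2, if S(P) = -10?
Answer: 8836/81 ≈ 109.09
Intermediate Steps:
g(A) = (11 + A)/(-2 + A) (g(A) = (A + 11)/(A - 2) = (11 + A)/(-2 + A))
(g(-7) + S(-2))**2 = ((11 - 7)/(-2 - 7) - 10)**2 = (4/(-9) - 10)**2 = (-1/9*4 - 10)**2 = (-4/9 - 10)**2 = (-94/9)**2 = 8836/81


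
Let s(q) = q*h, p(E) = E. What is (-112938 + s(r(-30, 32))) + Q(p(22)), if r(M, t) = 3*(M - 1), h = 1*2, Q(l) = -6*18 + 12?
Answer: -113220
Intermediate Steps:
Q(l) = -96 (Q(l) = -108 + 12 = -96)
h = 2
r(M, t) = -3 + 3*M (r(M, t) = 3*(-1 + M) = -3 + 3*M)
s(q) = 2*q (s(q) = q*2 = 2*q)
(-112938 + s(r(-30, 32))) + Q(p(22)) = (-112938 + 2*(-3 + 3*(-30))) - 96 = (-112938 + 2*(-3 - 90)) - 96 = (-112938 + 2*(-93)) - 96 = (-112938 - 186) - 96 = -113124 - 96 = -113220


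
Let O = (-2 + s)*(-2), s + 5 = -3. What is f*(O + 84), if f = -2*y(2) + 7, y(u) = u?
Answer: 312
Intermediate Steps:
s = -8 (s = -5 - 3 = -8)
O = 20 (O = (-2 - 8)*(-2) = -10*(-2) = 20)
f = 3 (f = -2*2 + 7 = -4 + 7 = 3)
f*(O + 84) = 3*(20 + 84) = 3*104 = 312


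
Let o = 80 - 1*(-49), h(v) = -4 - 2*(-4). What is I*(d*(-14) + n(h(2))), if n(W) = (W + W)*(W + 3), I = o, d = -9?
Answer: 23478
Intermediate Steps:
h(v) = 4 (h(v) = -4 + 8 = 4)
o = 129 (o = 80 + 49 = 129)
I = 129
n(W) = 2*W*(3 + W) (n(W) = (2*W)*(3 + W) = 2*W*(3 + W))
I*(d*(-14) + n(h(2))) = 129*(-9*(-14) + 2*4*(3 + 4)) = 129*(126 + 2*4*7) = 129*(126 + 56) = 129*182 = 23478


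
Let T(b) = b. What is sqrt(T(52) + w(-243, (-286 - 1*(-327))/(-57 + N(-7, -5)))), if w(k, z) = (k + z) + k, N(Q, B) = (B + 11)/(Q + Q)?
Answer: I*sqrt(70251510)/402 ≈ 20.85*I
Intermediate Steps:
N(Q, B) = (11 + B)/(2*Q) (N(Q, B) = (11 + B)/((2*Q)) = (11 + B)*(1/(2*Q)) = (11 + B)/(2*Q))
w(k, z) = z + 2*k
sqrt(T(52) + w(-243, (-286 - 1*(-327))/(-57 + N(-7, -5)))) = sqrt(52 + ((-286 - 1*(-327))/(-57 + (1/2)*(11 - 5)/(-7)) + 2*(-243))) = sqrt(52 + ((-286 + 327)/(-57 + (1/2)*(-1/7)*6) - 486)) = sqrt(52 + (41/(-57 - 3/7) - 486)) = sqrt(52 + (41/(-402/7) - 486)) = sqrt(52 + (41*(-7/402) - 486)) = sqrt(52 + (-287/402 - 486)) = sqrt(52 - 195659/402) = sqrt(-174755/402) = I*sqrt(70251510)/402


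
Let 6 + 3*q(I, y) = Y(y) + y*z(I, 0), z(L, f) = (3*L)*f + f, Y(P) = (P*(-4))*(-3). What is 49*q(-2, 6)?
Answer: 1078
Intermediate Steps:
Y(P) = 12*P (Y(P) = -4*P*(-3) = 12*P)
z(L, f) = f + 3*L*f (z(L, f) = 3*L*f + f = f + 3*L*f)
q(I, y) = -2 + 4*y (q(I, y) = -2 + (12*y + y*(0*(1 + 3*I)))/3 = -2 + (12*y + y*0)/3 = -2 + (12*y + 0)/3 = -2 + (12*y)/3 = -2 + 4*y)
49*q(-2, 6) = 49*(-2 + 4*6) = 49*(-2 + 24) = 49*22 = 1078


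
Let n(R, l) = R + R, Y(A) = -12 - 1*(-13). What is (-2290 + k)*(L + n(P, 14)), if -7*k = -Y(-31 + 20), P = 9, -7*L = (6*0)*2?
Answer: -288522/7 ≈ -41217.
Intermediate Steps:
L = 0 (L = -6*0*2/7 = -0*2 = -⅐*0 = 0)
Y(A) = 1 (Y(A) = -12 + 13 = 1)
n(R, l) = 2*R
k = ⅐ (k = -(-1)/7 = -⅐*(-1) = ⅐ ≈ 0.14286)
(-2290 + k)*(L + n(P, 14)) = (-2290 + ⅐)*(0 + 2*9) = -16029*(0 + 18)/7 = -16029/7*18 = -288522/7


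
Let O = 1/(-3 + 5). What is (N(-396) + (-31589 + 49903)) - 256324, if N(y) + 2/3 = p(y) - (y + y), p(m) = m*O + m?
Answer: -713438/3 ≈ -2.3781e+5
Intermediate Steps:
O = 1/2 ≈ 0.50000
p(m) = 3*m/2 (p(m) = m*(1/2) + m = m/2 + m = 3*m/2)
N(y) = -2/3 - y/2 (N(y) = -2/3 + (3*y/2 - (y + y)) = -2/3 + (3*y/2 - 2*y) = -2/3 - y/2)
(N(-396) + (-31589 + 49903)) - 256324 = ((-2/3 - 1/2*(-396)) + (-31589 + 49903)) - 256324 = ((-2/3 + 198) + 18314) - 256324 = (592/3 + 18314) - 256324 = 55534/3 - 256324 = -713438/3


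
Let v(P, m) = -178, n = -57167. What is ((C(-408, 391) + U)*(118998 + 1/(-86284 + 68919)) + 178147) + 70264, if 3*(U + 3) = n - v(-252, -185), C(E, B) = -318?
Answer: -119739087418043/52095 ≈ -2.2985e+9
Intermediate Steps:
U = -56998/3 (U = -3 + (-57167 - 1*(-178))/3 = -3 + (-57167 + 178)/3 = -3 + (⅓)*(-56989) = -3 - 56989/3 = -56998/3 ≈ -18999.)
((C(-408, 391) + U)*(118998 + 1/(-86284 + 68919)) + 178147) + 70264 = ((-318 - 56998/3)*(118998 + 1/(-86284 + 68919)) + 178147) + 70264 = (-57952*(118998 + 1/(-17365))/3 + 178147) + 70264 = (-57952*(118998 - 1/17365)/3 + 178147) + 70264 = (-57952/3*2066400269/17365 + 178147) + 70264 = (-119752028389088/52095 + 178147) + 70264 = -119742747821123/52095 + 70264 = -119739087418043/52095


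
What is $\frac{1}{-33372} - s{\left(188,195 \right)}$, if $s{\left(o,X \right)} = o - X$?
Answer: $\frac{233603}{33372} \approx 7.0$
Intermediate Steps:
$\frac{1}{-33372} - s{\left(188,195 \right)} = \frac{1}{-33372} - \left(188 - 195\right) = - \frac{1}{33372} - \left(188 - 195\right) = - \frac{1}{33372} - -7 = - \frac{1}{33372} + 7 = \frac{233603}{33372}$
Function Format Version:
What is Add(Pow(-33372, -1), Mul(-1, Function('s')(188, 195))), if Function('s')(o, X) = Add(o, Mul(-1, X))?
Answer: Rational(233603, 33372) ≈ 7.0000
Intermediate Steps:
Add(Pow(-33372, -1), Mul(-1, Function('s')(188, 195))) = Add(Pow(-33372, -1), Mul(-1, Add(188, Mul(-1, 195)))) = Add(Rational(-1, 33372), Mul(-1, Add(188, -195))) = Add(Rational(-1, 33372), Mul(-1, -7)) = Add(Rational(-1, 33372), 7) = Rational(233603, 33372)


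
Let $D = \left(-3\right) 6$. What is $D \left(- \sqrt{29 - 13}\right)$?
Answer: $72$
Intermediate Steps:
$D = -18$
$D \left(- \sqrt{29 - 13}\right) = - 18 \left(- \sqrt{29 - 13}\right) = - 18 \left(- \sqrt{16}\right) = - 18 \left(\left(-1\right) 4\right) = \left(-18\right) \left(-4\right) = 72$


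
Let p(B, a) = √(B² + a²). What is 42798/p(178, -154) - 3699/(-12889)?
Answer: 3699/12889 + 21399*√554/2770 ≈ 182.12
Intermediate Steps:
42798/p(178, -154) - 3699/(-12889) = 42798/(√(178² + (-154)²)) - 3699/(-12889) = 42798/(√(31684 + 23716)) - 3699*(-1/12889) = 42798/(√55400) + 3699/12889 = 42798/((10*√554)) + 3699/12889 = 42798*(√554/5540) + 3699/12889 = 21399*√554/2770 + 3699/12889 = 3699/12889 + 21399*√554/2770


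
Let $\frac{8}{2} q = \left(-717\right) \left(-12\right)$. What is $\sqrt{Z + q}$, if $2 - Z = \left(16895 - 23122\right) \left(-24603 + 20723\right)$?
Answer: $i \sqrt{24158607} \approx 4915.1 i$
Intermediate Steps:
$q = 2151$ ($q = \frac{\left(-717\right) \left(-12\right)}{4} = \frac{1}{4} \cdot 8604 = 2151$)
$Z = -24160758$ ($Z = 2 - \left(16895 - 23122\right) \left(-24603 + 20723\right) = 2 - \left(-6227\right) \left(-3880\right) = 2 - 24160760 = -24160758$)
$\sqrt{Z + q} = \sqrt{-24160758 + 2151} = \sqrt{-24158607} = i \sqrt{24158607}$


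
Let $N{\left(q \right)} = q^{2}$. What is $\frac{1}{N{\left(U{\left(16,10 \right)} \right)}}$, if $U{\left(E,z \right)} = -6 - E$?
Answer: $\frac{1}{484} \approx 0.0020661$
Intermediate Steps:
$\frac{1}{N{\left(U{\left(16,10 \right)} \right)}} = \frac{1}{\left(-6 - 16\right)^{2}} = \frac{1}{\left(-22\right)^{2}} = \frac{1}{484}$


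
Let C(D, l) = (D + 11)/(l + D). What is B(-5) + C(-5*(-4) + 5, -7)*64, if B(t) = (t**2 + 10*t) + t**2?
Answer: 128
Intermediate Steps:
B(t) = 2*t**2 + 10*t
C(D, l) = (11 + D)/(D + l)
B(-5) + C(-5*(-4) + 5, -7)*64 = 2*(-5)*(5 - 5) + ((11 + (-5*(-4) + 5))/((-5*(-4) + 5) - 7))*64 = 2*(-5)*0 + ((11 + (20 + 5))/((20 + 5) - 7))*64 = 0 + ((11 + 25)/(25 - 7))*64 = 0 + (36/18)*64 = 0 + ((1/18)*36)*64 = 0 + 2*64 = 0 + 128 = 128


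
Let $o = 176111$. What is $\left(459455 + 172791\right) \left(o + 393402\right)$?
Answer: $360072316198$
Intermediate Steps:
$\left(459455 + 172791\right) \left(o + 393402\right) = \left(459455 + 172791\right) \left(176111 + 393402\right) = 632246 \cdot 569513 = 360072316198$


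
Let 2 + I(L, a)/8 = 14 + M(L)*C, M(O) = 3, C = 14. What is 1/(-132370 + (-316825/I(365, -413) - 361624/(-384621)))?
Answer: -55385424/7371935683799 ≈ -7.5130e-6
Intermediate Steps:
I(L, a) = 432 (I(L, a) = -16 + 8*(14 + 3*14) = -16 + 8*(14 + 42) = -16 + 8*56 = -16 + 448 = 432)
1/(-132370 + (-316825/I(365, -413) - 361624/(-384621))) = 1/(-132370 + (-316825/432 - 361624/(-384621))) = 1/(-132370 + (-316825*1/432 - 361624*(-1/384621))) = 1/(-132370 + (-316825/432 + 361624/384621)) = 1/(-132370 - 40567108919/55385424) = 1/(-7371935683799/55385424) = -55385424/7371935683799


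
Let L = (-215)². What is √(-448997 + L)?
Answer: 2*I*√100693 ≈ 634.64*I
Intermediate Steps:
L = 46225
√(-448997 + L) = √(-448997 + 46225) = √(-402772) = 2*I*√100693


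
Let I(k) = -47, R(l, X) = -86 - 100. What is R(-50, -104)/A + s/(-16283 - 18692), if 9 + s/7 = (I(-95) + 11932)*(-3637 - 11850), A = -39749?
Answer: 51214248927322/1390221275 ≈ 36839.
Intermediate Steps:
R(l, X) = -186
s = -1288441028 (s = -63 + 7*((-47 + 11932)*(-3637 - 11850)) = -63 + 7*(11885*(-15487)) = -63 + 7*(-184062995) = -63 - 1288440965 = -1288441028)
R(-50, -104)/A + s/(-16283 - 18692) = -186/(-39749) - 1288441028/(-16283 - 18692) = -186*(-1/39749) - 1288441028/(-34975) = 186/39749 - 1288441028*(-1/34975) = 186/39749 + 1288441028/34975 = 51214248927322/1390221275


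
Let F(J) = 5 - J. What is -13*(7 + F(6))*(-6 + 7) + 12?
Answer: -66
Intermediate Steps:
-13*(7 + F(6))*(-6 + 7) + 12 = -13*(7 + (5 - 1*6))*(-6 + 7) + 12 = -13*(7 + (5 - 6)) + 12 = -13*(7 - 1) + 12 = -78 + 12 = -66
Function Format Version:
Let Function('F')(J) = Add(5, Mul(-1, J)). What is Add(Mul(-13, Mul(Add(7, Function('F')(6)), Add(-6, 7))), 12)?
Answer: -66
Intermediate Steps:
Add(Mul(-13, Mul(Add(7, Function('F')(6)), Add(-6, 7))), 12) = Add(Mul(-13, Mul(Add(7, Add(5, Mul(-1, 6))), Add(-6, 7))), 12) = Add(Mul(-13, Mul(Add(7, Add(5, -6)), 1)), 12) = Add(Mul(-13, Mul(Add(7, -1), 1)), 12) = Add(Mul(-13, Mul(6, 1)), 12) = Add(Mul(-13, 6), 12) = Add(-78, 12) = -66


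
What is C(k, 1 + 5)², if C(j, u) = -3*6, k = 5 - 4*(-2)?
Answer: 324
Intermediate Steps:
k = 13 (k = 5 + 8 = 13)
C(j, u) = -18
C(k, 1 + 5)² = (-18)² = 324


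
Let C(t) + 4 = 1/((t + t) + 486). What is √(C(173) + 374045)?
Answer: √4045627469/104 ≈ 611.59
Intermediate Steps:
C(t) = -4 + 1/(486 + 2*t) (C(t) = -4 + 1/((t + t) + 486) = -4 + 1/(2*t + 486) = -4 + 1/(486 + 2*t))
√(C(173) + 374045) = √((-1943 - 8*173)/(2*(243 + 173)) + 374045) = √((½)*(-1943 - 1384)/416 + 374045) = √((½)*(1/416)*(-3327) + 374045) = √(-3327/832 + 374045) = √(311202113/832) = √4045627469/104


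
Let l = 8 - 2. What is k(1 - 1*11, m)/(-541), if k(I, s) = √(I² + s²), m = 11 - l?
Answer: -5*√5/541 ≈ -0.020666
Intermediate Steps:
l = 6
m = 5 (m = 11 - 1*6 = 11 - 6 = 5)
k(1 - 1*11, m)/(-541) = √((1 - 1*11)² + 5²)/(-541) = √((1 - 11)² + 25)*(-1/541) = √((-10)² + 25)*(-1/541) = √(100 + 25)*(-1/541) = √125*(-1/541) = (5*√5)*(-1/541) = -5*√5/541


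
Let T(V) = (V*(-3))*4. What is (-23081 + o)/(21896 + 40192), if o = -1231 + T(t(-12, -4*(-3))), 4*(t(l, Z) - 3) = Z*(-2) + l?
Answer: -1010/2587 ≈ -0.39041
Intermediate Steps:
t(l, Z) = 3 - Z/2 + l/4 (t(l, Z) = 3 + (Z*(-2) + l)/4 = 3 + (-2*Z + l)/4 = 3 + (l - 2*Z)/4 = 3 + (-Z/2 + l/4) = 3 - Z/2 + l/4)
T(V) = -12*V (T(V) = -3*V*4 = -12*V)
o = -1159 (o = -1231 - 12*(3 - (-2)*(-3) + (1/4)*(-12)) = -1231 - 12*(3 - 1/2*12 - 3) = -1231 - 12*(3 - 6 - 3) = -1231 - 12*(-6) = -1231 + 72 = -1159)
(-23081 + o)/(21896 + 40192) = (-23081 - 1159)/(21896 + 40192) = -24240/62088 = -24240*1/62088 = -1010/2587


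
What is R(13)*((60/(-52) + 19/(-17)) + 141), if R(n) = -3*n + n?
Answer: -61318/17 ≈ -3606.9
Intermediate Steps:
R(n) = -2*n
R(13)*((60/(-52) + 19/(-17)) + 141) = (-2*13)*((60/(-52) + 19/(-17)) + 141) = -26*((60*(-1/52) + 19*(-1/17)) + 141) = -26*((-15/13 - 19/17) + 141) = -26*(-502/221 + 141) = -26*30659/221 = -61318/17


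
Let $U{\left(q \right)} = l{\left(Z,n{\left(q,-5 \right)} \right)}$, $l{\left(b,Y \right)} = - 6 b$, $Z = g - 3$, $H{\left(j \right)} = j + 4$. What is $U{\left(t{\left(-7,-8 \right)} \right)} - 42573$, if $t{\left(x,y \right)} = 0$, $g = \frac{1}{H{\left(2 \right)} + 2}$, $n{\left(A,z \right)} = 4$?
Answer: $- \frac{170223}{4} \approx -42556.0$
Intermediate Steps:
$H{\left(j \right)} = 4 + j$
$g = \frac{1}{8}$ ($g = \frac{1}{\left(4 + 2\right) + 2} = \frac{1}{6 + 2} = \frac{1}{8} \approx 0.125$)
$Z = - \frac{23}{8}$ ($Z = \frac{1}{8} - 3 = - \frac{23}{8} \approx -2.875$)
$U{\left(q \right)} = \frac{69}{4}$ ($U{\left(q \right)} = \left(-6\right) \left(- \frac{23}{8}\right) = \frac{69}{4}$)
$U{\left(t{\left(-7,-8 \right)} \right)} - 42573 = \frac{69}{4} - 42573 = - \frac{170223}{4}$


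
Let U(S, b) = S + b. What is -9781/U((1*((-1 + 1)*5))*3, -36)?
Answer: 9781/36 ≈ 271.69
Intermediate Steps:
-9781/U((1*((-1 + 1)*5))*3, -36) = -9781/((1*((-1 + 1)*5))*3 - 36) = -9781/((1*(0*5))*3 - 36) = -9781/((1*0)*3 - 36) = -9781/(0*3 - 36) = -9781/(0 - 36) = -9781/(-36) = -9781*(-1/36) = 9781/36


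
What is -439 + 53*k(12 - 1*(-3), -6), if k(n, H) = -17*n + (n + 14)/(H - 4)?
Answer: -141077/10 ≈ -14108.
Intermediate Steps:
k(n, H) = -17*n + (14 + n)/(-4 + H)
-439 + 53*k(12 - 1*(-3), -6) = -439 + 53*((14 + 69*(12 - 1*(-3)) - 17*(-6)*(12 - 1*(-3)))/(-4 - 6)) = -439 + 53*((14 + 69*(12 + 3) - 17*(-6)*(12 + 3))/(-10)) = -439 + 53*(-(14 + 69*15 - 17*(-6)*15)/10) = -439 + 53*(-(14 + 1035 + 1530)/10) = -439 + 53*(-1/10*2579) = -439 + 53*(-2579/10) = -439 - 136687/10 = -141077/10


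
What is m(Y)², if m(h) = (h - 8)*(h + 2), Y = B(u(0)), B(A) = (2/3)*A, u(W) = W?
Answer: 256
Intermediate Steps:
B(A) = 2*A/3 (B(A) = (2*(⅓))*A = 2*A/3)
Y = 0 (Y = (⅔)*0 = 0)
m(h) = (-8 + h)*(2 + h)
m(Y)² = (-16 + 0² - 6*0)² = (-16 + 0 + 0)² = (-16)² = 256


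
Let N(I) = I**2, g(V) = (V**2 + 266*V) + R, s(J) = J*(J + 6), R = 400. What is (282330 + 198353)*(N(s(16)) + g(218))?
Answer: 110468644328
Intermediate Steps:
s(J) = J*(6 + J)
g(V) = 400 + V**2 + 266*V (g(V) = (V**2 + 266*V) + 400 = 400 + V**2 + 266*V)
(282330 + 198353)*(N(s(16)) + g(218)) = (282330 + 198353)*((16*(6 + 16))**2 + (400 + 218**2 + 266*218)) = 480683*((16*22)**2 + (400 + 47524 + 57988)) = 480683*(352**2 + 105912) = 480683*(123904 + 105912) = 480683*229816 = 110468644328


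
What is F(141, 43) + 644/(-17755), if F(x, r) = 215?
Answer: 3816681/17755 ≈ 214.96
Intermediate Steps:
F(141, 43) + 644/(-17755) = 215 + 644/(-17755) = 215 + 644*(-1/17755) = 215 - 644/17755 = 3816681/17755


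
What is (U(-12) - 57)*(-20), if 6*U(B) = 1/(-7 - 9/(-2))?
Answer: 3424/3 ≈ 1141.3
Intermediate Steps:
U(B) = -1/15 (U(B) = 1/(6*(-7 - 9/(-2))) = 1/(6*(-7 - 9*(-½))) = 1/(6*(-7 + 9/2)) = 1/(6*(-5/2)) = (⅙)*(-⅖) = -1/15)
(U(-12) - 57)*(-20) = (-1/15 - 57)*(-20) = -856/15*(-20) = 3424/3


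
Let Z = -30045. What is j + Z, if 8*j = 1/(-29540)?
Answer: -7100234401/236320 ≈ -30045.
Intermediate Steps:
j = -1/236320 (j = (⅛)/(-29540) = (⅛)*(-1/29540) = -1/236320 ≈ -4.2316e-6)
j + Z = -1/236320 - 30045 = -7100234401/236320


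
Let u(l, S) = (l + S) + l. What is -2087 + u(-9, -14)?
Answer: -2119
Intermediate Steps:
u(l, S) = S + 2*l (u(l, S) = (S + l) + l = S + 2*l)
-2087 + u(-9, -14) = -2087 + (-14 + 2*(-9)) = -2087 + (-14 - 18) = -2087 - 32 = -2119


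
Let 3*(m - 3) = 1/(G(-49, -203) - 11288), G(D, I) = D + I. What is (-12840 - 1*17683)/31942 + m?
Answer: 1130378959/552916020 ≈ 2.0444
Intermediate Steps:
m = 103859/34620 (m = 3 + 1/(3*((-49 - 203) - 11288)) = 3 + 1/(3*(-252 - 11288)) = 3 + (⅓)/(-11540) = 3 + (⅓)*(-1/11540) = 3 - 1/34620 = 103859/34620 ≈ 3.0000)
(-12840 - 1*17683)/31942 + m = (-12840 - 1*17683)/31942 + 103859/34620 = (-12840 - 17683)*(1/31942) + 103859/34620 = -30523*1/31942 + 103859/34620 = -30523/31942 + 103859/34620 = 1130378959/552916020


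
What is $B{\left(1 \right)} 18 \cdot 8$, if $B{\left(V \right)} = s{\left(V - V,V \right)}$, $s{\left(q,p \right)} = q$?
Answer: $0$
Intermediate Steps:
$B{\left(V \right)} = 0$ ($B{\left(V \right)} = V - V = 0$)
$B{\left(1 \right)} 18 \cdot 8 = 0 \cdot 18 \cdot 8 = 0 \cdot 8 = 0$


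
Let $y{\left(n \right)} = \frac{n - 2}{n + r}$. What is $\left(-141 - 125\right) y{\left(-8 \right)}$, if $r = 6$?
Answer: $-1330$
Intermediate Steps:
$y{\left(n \right)} = \frac{-2 + n}{6 + n}$ ($y{\left(n \right)} = \frac{n - 2}{n + 6} = \frac{-2 + n}{6 + n}$)
$\left(-141 - 125\right) y{\left(-8 \right)} = \left(-141 - 125\right) \frac{-2 - 8}{6 - 8} = - 266 \frac{1}{-2} \left(-10\right) = - 266 \left(\left(- \frac{1}{2}\right) \left(-10\right)\right) = \left(-266\right) 5 = -1330$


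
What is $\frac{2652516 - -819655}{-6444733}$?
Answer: $- \frac{3472171}{6444733} \approx -0.53876$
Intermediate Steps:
$\frac{2652516 - -819655}{-6444733} = \left(2652516 + 819655\right) \left(- \frac{1}{6444733}\right) = 3472171 \left(- \frac{1}{6444733}\right) = - \frac{3472171}{6444733}$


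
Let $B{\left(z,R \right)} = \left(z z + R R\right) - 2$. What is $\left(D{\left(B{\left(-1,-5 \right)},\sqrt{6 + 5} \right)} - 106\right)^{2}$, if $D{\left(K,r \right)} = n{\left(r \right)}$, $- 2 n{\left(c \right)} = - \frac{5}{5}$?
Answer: $\frac{44521}{4} \approx 11130.0$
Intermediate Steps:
$n{\left(c \right)} = \frac{1}{2}$ ($n{\left(c \right)} = - \frac{\left(-5\right) \frac{1}{5}}{2} = \left(- \frac{1}{2}\right) \left(-1\right) = \frac{1}{2}$)
$B{\left(z,R \right)} = -2 + R^{2} + z^{2}$ ($B{\left(z,R \right)} = \left(z^{2} + R^{2}\right) - 2 = \left(R^{2} + z^{2}\right) - 2 = -2 + R^{2} + z^{2}$)
$D{\left(K,r \right)} = \frac{1}{2}$
$\left(D{\left(B{\left(-1,-5 \right)},\sqrt{6 + 5} \right)} - 106\right)^{2} = \left(\frac{1}{2} - 106\right)^{2} = \left(- \frac{211}{2}\right)^{2} = \frac{44521}{4}$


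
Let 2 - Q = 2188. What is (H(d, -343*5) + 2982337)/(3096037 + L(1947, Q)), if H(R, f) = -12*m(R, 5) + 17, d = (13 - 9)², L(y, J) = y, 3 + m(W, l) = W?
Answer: 1491099/1548992 ≈ 0.96263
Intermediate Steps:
Q = -2186 (Q = 2 - 1*2188 = 2 - 2188 = -2186)
m(W, l) = -3 + W
d = 16 (d = 4² = 16)
H(R, f) = 53 - 12*R (H(R, f) = -12*(-3 + R) + 17 = (36 - 12*R) + 17 = 53 - 12*R)
(H(d, -343*5) + 2982337)/(3096037 + L(1947, Q)) = ((53 - 12*16) + 2982337)/(3096037 + 1947) = ((53 - 192) + 2982337)/3097984 = (-139 + 2982337)*(1/3097984) = 2982198*(1/3097984) = 1491099/1548992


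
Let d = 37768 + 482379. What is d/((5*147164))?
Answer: 520147/735820 ≈ 0.70689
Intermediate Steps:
d = 520147
d/((5*147164)) = 520147/((5*147164)) = 520147/735820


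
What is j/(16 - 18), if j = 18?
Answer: -9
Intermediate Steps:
j/(16 - 18) = 18/(16 - 18) = 18/(-2) = -½*18 = -9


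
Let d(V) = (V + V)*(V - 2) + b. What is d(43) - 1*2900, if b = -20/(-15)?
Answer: 1882/3 ≈ 627.33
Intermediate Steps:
b = 4/3 (b = -20*(-1/15) = 4/3 ≈ 1.3333)
d(V) = 4/3 + 2*V*(-2 + V) (d(V) = (V + V)*(V - 2) + 4/3 = (2*V)*(-2 + V) + 4/3 = 2*V*(-2 + V) + 4/3 = 4/3 + 2*V*(-2 + V))
d(43) - 1*2900 = (4/3 - 4*43 + 2*43²) - 1*2900 = (4/3 - 172 + 2*1849) - 2900 = (4/3 - 172 + 3698) - 2900 = 10582/3 - 2900 = 1882/3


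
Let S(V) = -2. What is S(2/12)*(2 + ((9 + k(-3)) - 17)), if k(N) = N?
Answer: 18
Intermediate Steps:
S(2/12)*(2 + ((9 + k(-3)) - 17)) = -2*(2 + ((9 - 3) - 17)) = -2*(2 + (6 - 17)) = -2*(2 - 11) = -2*(-9) = 18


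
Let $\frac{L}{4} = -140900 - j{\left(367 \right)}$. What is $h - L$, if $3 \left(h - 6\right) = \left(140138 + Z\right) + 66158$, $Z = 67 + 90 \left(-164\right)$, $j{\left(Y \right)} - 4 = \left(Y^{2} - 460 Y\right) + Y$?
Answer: $\frac{1477301}{3} \approx 4.9243 \cdot 10^{5}$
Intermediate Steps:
$j{\left(Y \right)} = 4 + Y^{2} - 459 Y$ ($j{\left(Y \right)} = 4 + \left(\left(Y^{2} - 460 Y\right) + Y\right) = 4 + \left(Y^{2} - 459 Y\right) = 4 + Y^{2} - 459 Y$)
$Z = -14693$ ($Z = 67 - 14760 = -14693$)
$h = \frac{191621}{3}$ ($h = 6 + \frac{\left(140138 - 14693\right) + 66158}{3} = 6 + \frac{125445 + 66158}{3} = 6 + \frac{1}{3} \cdot 191603 = 6 + \frac{191603}{3} = \frac{191621}{3} \approx 63874.0$)
$L = -428560$ ($L = 4 \left(-140900 - \left(4 + 367^{2} - 168453\right)\right) = 4 \left(-140900 - \left(4 + 134689 - 168453\right)\right) = 4 \left(-140900 - -33760\right) = 4 \left(-140900 + 33760\right) = 4 \left(-107140\right) = -428560$)
$h - L = \frac{191621}{3} - -428560 = \frac{191621}{3} + 428560 = \frac{1477301}{3}$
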